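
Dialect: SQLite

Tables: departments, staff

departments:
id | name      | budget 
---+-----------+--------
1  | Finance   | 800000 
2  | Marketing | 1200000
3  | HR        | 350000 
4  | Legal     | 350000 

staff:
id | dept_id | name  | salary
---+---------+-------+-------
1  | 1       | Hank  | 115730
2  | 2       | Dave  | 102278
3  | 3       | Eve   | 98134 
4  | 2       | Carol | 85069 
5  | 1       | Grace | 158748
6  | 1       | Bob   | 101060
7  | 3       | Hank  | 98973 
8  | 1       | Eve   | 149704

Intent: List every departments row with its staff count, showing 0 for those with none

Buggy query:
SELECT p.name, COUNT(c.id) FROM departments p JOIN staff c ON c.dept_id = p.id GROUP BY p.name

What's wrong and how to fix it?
Bug: An inner join excludes parents with zero children

Fix: Use LEFT JOIN so parents without children still appear (COUNT(c.id) gives 0)

Corrected query:
SELECT p.name, COUNT(c.id) FROM departments p LEFT JOIN staff c ON c.dept_id = p.id GROUP BY p.name

Result:
name      | COUNT(c.id)
----------+------------
Finance   | 4          
HR        | 2          
Legal     | 0          
Marketing | 2          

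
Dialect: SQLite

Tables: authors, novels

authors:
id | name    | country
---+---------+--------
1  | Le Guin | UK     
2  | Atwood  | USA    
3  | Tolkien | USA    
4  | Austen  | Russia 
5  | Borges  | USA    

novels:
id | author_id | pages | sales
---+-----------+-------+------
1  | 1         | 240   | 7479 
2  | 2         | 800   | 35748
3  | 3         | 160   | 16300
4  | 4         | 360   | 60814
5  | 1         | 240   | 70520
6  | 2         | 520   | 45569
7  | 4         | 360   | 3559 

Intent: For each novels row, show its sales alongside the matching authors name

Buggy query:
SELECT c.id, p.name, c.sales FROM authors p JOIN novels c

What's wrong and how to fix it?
Bug: Missing join condition: each novels row is matched to all authors rows instead of just its own

Fix: Add ON c.author_id = p.id to the JOIN

Corrected query:
SELECT c.id, p.name, c.sales FROM authors p JOIN novels c ON c.author_id = p.id

Result:
id | name    | sales
---+---------+------
1  | Le Guin | 7479 
2  | Atwood  | 35748
3  | Tolkien | 16300
4  | Austen  | 60814
5  | Le Guin | 70520
6  | Atwood  | 45569
7  | Austen  | 3559 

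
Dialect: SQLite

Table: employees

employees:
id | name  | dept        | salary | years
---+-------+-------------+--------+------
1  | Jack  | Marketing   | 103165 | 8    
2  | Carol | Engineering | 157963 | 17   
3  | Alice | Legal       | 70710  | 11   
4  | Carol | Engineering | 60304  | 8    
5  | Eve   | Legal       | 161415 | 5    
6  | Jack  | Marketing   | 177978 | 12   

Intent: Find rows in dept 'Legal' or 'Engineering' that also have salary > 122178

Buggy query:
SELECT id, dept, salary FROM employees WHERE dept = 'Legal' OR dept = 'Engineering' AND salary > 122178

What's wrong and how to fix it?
Bug: AND binds tighter than OR, so this parses as dept = 'Legal' OR (dept = 'Engineering' AND salary > 122178)

Fix: Group the OR with parentheses (or use IN), then AND the threshold

Corrected query:
SELECT id, dept, salary FROM employees WHERE (dept = 'Legal' OR dept = 'Engineering') AND salary > 122178

Result:
id | dept        | salary
---+-------------+-------
2  | Engineering | 157963
5  | Legal       | 161415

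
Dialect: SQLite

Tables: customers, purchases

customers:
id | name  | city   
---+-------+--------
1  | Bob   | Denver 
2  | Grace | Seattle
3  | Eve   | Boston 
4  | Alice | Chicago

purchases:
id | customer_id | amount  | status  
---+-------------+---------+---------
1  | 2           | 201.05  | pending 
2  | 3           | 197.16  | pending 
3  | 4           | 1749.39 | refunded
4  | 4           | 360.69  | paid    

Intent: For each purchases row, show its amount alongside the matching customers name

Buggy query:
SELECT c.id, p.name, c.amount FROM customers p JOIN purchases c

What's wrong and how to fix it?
Bug: Missing join condition: each purchases row is matched to all customers rows instead of just its own

Fix: Add ON c.customer_id = p.id to the JOIN

Corrected query:
SELECT c.id, p.name, c.amount FROM customers p JOIN purchases c ON c.customer_id = p.id

Result:
id | name  | amount 
---+-------+--------
1  | Grace | 201.05 
2  | Eve   | 197.16 
3  | Alice | 1749.39
4  | Alice | 360.69 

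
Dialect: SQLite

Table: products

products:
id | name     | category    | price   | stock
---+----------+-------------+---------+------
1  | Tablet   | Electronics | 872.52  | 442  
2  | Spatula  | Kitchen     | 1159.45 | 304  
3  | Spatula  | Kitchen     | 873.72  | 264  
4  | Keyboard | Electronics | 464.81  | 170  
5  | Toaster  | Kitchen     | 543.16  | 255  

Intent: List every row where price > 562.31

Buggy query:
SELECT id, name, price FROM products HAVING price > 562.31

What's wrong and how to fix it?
Bug: HAVING filters the output of aggregation, but this query has no GROUP BY and no aggregate functions, so SQLite rejects it (HAVING clause on a non-aggregate query); the condition here is per row

Fix: Use WHERE for row-level filtering

Corrected query:
SELECT id, name, price FROM products WHERE price > 562.31

Result:
id | name    | price  
---+---------+--------
1  | Tablet  | 872.52 
2  | Spatula | 1159.45
3  | Spatula | 873.72 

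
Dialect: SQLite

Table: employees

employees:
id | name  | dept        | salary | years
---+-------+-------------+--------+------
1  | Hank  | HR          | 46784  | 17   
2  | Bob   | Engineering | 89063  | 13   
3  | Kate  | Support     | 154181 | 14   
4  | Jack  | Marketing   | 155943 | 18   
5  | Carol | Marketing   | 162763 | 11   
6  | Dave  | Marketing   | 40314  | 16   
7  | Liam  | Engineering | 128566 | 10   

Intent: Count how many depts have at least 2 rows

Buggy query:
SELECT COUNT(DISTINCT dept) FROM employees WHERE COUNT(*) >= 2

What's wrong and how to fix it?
Bug: COUNT(*) cannot appear in WHERE; the per-group count doesn't exist yet

Fix: Group first with HAVING COUNT(*) >= 2, then COUNT the resulting groups

Corrected query:
SELECT COUNT(*) FROM (SELECT dept FROM employees GROUP BY dept HAVING COUNT(*) >= 2)

Result:
COUNT(*)
--------
2       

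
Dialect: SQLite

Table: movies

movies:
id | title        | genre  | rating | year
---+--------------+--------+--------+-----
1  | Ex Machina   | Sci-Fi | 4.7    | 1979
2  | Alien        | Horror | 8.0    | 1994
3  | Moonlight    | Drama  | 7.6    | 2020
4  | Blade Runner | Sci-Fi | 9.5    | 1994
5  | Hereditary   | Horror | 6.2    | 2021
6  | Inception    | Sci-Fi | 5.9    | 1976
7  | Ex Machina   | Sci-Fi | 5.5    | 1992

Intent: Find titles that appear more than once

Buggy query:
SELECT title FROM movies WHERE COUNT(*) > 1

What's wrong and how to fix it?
Bug: COUNT(*) is an aggregate and cannot be used in WHERE

Fix: GROUP BY title, then filter groups with HAVING COUNT(*) > 1

Corrected query:
SELECT title FROM movies GROUP BY title HAVING COUNT(*) > 1

Result:
title     
----------
Ex Machina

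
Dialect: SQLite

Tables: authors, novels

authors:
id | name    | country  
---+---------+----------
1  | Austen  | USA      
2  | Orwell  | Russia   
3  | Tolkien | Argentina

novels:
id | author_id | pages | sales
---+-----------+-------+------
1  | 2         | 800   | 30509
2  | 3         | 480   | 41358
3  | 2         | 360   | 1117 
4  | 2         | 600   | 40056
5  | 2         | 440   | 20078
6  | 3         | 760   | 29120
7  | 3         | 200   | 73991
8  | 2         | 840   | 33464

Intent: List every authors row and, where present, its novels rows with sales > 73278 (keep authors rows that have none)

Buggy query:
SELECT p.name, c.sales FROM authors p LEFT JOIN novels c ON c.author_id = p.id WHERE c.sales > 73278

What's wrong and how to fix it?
Bug: A WHERE condition on the right-hand table after LEFT JOIN drops unmatched parents

Fix: Move the right-table condition into the ON clause so unmatched parents are kept

Corrected query:
SELECT p.name, c.sales FROM authors p LEFT JOIN novels c ON c.author_id = p.id AND c.sales > 73278

Result:
name    | sales
--------+------
Austen  | NULL 
Orwell  | NULL 
Tolkien | 73991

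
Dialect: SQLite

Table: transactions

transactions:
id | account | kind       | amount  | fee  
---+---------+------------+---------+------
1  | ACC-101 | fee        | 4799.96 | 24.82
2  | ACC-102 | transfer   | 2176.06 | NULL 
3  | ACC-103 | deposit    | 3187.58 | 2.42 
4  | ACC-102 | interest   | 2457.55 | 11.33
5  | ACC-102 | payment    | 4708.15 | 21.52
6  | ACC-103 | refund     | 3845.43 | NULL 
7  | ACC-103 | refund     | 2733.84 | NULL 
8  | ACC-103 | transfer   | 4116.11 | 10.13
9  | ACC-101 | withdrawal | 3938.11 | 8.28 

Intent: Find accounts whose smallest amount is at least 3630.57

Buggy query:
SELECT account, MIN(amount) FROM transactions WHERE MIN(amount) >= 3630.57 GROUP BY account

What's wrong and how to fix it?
Bug: Aggregates like MIN are computed per group after WHERE runs

Fix: Use HAVING for the per-group MIN condition

Corrected query:
SELECT account, MIN(amount) FROM transactions GROUP BY account HAVING MIN(amount) >= 3630.57

Result:
account | MIN(amount)
--------+------------
ACC-101 | 3938.11    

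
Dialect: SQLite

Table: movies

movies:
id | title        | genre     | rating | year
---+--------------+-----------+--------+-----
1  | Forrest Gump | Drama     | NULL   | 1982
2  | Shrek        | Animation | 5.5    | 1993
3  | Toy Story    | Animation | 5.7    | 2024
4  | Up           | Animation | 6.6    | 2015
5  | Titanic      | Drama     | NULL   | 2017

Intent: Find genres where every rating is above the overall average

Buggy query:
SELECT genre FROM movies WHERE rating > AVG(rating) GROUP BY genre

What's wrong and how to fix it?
Bug: AVG() is an aggregate; it can't sit directly in WHERE

Fix: Compute the overall average in a scalar subquery and compare each group's MIN against it in HAVING

Corrected query:
SELECT genre FROM movies GROUP BY genre HAVING MIN(rating) > (SELECT AVG(rating) FROM movies)

Result:
(no rows)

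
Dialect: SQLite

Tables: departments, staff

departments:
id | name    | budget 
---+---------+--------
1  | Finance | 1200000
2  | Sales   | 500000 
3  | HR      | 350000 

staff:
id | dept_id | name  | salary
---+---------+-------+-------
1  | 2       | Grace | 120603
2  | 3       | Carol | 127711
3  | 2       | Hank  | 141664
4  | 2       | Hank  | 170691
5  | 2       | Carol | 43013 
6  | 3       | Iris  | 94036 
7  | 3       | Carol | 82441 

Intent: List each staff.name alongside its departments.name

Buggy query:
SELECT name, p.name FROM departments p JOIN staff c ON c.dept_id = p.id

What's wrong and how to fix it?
Bug: Both tables have a 'name' column; the unqualified reference is ambiguous

Fix: Prefix ambiguous columns with the table alias

Corrected query:
SELECT c.name, p.name FROM departments p JOIN staff c ON c.dept_id = p.id

Result:
name  | name 
------+------
Grace | Sales
Carol | HR   
Hank  | Sales
Hank  | Sales
Carol | Sales
Iris  | HR   
Carol | HR   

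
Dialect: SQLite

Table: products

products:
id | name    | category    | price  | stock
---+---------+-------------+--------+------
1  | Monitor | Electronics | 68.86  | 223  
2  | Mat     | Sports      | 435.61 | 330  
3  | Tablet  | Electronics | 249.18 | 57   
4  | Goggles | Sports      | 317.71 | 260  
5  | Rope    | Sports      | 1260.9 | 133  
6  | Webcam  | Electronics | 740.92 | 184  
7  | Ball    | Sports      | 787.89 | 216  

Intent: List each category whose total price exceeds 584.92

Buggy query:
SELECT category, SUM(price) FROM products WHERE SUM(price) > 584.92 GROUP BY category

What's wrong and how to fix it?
Bug: WHERE runs before GROUP BY, so aggregates aren't available there

Fix: Use HAVING (which filters groups after aggregation) instead of WHERE

Corrected query:
SELECT category, SUM(price) FROM products GROUP BY category HAVING SUM(price) > 584.92

Result:
category    | SUM(price)
------------+-----------
Electronics | 1058.96   
Sports      | 2802.11   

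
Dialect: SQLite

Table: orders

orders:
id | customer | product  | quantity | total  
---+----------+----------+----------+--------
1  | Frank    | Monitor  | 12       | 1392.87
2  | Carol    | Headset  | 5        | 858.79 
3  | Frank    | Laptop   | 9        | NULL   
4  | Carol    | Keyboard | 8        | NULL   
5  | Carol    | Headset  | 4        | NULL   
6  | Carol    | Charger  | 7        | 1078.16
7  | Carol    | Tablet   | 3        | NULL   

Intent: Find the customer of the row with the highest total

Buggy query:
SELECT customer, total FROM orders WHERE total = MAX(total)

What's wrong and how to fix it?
Bug: MAX(total) is an aggregate and cannot be used directly in WHERE

Fix: Wrap MAX in a scalar subquery so WHERE compares against a single value

Corrected query:
SELECT customer, total FROM orders WHERE total = (SELECT MAX(total) FROM orders)

Result:
customer | total  
---------+--------
Frank    | 1392.87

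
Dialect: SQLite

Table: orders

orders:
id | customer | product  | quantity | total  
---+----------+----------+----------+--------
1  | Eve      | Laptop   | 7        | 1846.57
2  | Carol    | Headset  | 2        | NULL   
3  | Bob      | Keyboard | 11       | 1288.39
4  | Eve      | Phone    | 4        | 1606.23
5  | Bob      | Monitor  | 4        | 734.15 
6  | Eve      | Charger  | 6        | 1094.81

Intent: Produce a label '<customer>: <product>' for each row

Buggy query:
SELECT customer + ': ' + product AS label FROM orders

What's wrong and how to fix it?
Bug: '+' is numeric addition; on text columns SQLite converts them to 0 instead of concatenating

Fix: Replace + with || to concatenate text

Corrected query:
SELECT customer || ': ' || product AS label FROM orders

Result:
label         
--------------
Eve: Laptop   
Carol: Headset
Bob: Keyboard 
Eve: Phone    
Bob: Monitor  
Eve: Charger  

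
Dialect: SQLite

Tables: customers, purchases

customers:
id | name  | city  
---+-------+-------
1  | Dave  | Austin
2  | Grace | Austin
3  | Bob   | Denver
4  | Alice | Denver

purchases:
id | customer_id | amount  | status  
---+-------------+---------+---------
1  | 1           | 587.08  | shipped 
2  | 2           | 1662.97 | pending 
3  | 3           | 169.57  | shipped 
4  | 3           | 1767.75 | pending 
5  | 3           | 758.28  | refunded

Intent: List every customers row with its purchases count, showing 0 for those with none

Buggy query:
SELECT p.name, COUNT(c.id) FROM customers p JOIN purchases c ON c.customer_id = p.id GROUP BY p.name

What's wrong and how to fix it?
Bug: INNER JOIN drops customers rows that have no matching purchases rows

Fix: Use LEFT JOIN so parents without children still appear (COUNT(c.id) gives 0)

Corrected query:
SELECT p.name, COUNT(c.id) FROM customers p LEFT JOIN purchases c ON c.customer_id = p.id GROUP BY p.name

Result:
name  | COUNT(c.id)
------+------------
Alice | 0          
Bob   | 3          
Dave  | 1          
Grace | 1          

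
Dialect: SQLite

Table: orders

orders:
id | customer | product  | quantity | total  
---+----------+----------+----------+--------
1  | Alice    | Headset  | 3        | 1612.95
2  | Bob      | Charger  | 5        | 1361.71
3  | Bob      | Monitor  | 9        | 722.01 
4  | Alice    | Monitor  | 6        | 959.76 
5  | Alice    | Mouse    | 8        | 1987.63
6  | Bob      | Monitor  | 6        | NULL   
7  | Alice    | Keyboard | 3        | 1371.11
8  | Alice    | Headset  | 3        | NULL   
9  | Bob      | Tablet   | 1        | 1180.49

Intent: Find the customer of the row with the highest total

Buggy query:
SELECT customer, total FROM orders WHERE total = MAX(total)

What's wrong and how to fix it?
Bug: MAX(total) is an aggregate and cannot be used directly in WHERE

Fix: Wrap MAX in a scalar subquery so WHERE compares against a single value

Corrected query:
SELECT customer, total FROM orders WHERE total = (SELECT MAX(total) FROM orders)

Result:
customer | total  
---------+--------
Alice    | 1987.63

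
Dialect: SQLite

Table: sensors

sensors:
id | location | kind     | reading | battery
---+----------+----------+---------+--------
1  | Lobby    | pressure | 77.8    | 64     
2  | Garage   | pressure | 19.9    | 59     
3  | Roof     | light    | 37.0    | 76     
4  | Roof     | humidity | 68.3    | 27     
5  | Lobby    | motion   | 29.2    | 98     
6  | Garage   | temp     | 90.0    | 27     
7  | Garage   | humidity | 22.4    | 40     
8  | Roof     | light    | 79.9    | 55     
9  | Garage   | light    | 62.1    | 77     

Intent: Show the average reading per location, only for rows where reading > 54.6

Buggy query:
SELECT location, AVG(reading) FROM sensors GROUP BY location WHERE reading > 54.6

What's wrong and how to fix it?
Bug: Row-level WHERE must come before GROUP BY in the clause order

Fix: Move the WHERE clause before GROUP BY

Corrected query:
SELECT location, AVG(reading) FROM sensors WHERE reading > 54.6 GROUP BY location

Result:
location | AVG(reading)
---------+-------------
Garage   | 76.05       
Lobby    | 77.8        
Roof     | 74.1        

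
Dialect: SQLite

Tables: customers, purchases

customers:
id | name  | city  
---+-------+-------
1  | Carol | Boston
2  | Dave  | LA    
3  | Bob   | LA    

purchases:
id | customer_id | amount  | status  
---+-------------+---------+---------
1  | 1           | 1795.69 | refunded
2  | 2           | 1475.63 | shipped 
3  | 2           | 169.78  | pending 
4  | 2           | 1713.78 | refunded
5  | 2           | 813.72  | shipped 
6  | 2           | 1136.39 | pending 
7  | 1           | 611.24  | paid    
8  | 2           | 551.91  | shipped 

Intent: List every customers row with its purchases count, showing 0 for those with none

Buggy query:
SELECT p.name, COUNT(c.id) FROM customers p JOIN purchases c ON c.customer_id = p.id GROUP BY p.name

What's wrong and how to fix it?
Bug: An inner join excludes parents with zero children

Fix: Use LEFT JOIN so parents without children still appear (COUNT(c.id) gives 0)

Corrected query:
SELECT p.name, COUNT(c.id) FROM customers p LEFT JOIN purchases c ON c.customer_id = p.id GROUP BY p.name

Result:
name  | COUNT(c.id)
------+------------
Bob   | 0          
Carol | 2          
Dave  | 6          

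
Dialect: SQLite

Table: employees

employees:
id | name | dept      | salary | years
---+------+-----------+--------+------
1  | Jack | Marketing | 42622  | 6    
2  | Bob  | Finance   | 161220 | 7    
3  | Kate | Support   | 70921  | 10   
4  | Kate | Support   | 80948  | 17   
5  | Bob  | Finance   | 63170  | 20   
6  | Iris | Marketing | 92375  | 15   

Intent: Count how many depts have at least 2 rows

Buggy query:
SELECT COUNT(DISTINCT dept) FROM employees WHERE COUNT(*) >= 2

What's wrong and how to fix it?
Bug: WHERE filters individual rows, not groups, so a group-level COUNT is invalid there

Fix: Group first with HAVING COUNT(*) >= 2, then COUNT the resulting groups

Corrected query:
SELECT COUNT(*) FROM (SELECT dept FROM employees GROUP BY dept HAVING COUNT(*) >= 2)

Result:
COUNT(*)
--------
3       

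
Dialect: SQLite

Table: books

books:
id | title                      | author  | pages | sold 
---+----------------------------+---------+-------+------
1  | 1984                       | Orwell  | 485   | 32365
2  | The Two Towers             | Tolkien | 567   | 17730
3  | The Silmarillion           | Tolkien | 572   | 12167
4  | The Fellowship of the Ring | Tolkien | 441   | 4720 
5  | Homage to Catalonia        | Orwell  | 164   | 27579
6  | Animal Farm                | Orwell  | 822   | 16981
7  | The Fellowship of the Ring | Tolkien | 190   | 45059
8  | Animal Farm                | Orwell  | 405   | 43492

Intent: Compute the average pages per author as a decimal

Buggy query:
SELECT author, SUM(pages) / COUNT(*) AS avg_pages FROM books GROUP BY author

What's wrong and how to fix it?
Bug: SUM(pages) and COUNT(*) are both integers; the division truncates the fractional part

Fix: Cast one side to REAL so the division keeps the fractional part

Corrected query:
SELECT author, SUM(pages) * 1.0 / COUNT(*) AS avg_pages FROM books GROUP BY author

Result:
author  | avg_pages
--------+----------
Orwell  | 469      
Tolkien | 442.5    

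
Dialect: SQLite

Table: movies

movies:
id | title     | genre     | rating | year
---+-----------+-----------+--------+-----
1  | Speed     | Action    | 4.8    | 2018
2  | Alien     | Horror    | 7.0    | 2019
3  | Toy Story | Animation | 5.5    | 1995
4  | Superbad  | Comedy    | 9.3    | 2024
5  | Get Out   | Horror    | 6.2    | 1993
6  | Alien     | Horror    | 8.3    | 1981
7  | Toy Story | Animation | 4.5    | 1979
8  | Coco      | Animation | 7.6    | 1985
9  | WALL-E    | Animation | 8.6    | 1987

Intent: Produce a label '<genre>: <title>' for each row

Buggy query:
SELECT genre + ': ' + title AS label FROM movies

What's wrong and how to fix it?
Bug: SQLite uses || for string concatenation; + coerces text to numbers (yielding 0)

Fix: Use the || operator for string concatenation

Corrected query:
SELECT genre || ': ' || title AS label FROM movies

Result:
label               
--------------------
Action: Speed       
Horror: Alien       
Animation: Toy Story
Comedy: Superbad    
Horror: Get Out     
Horror: Alien       
Animation: Toy Story
Animation: Coco     
Animation: WALL-E   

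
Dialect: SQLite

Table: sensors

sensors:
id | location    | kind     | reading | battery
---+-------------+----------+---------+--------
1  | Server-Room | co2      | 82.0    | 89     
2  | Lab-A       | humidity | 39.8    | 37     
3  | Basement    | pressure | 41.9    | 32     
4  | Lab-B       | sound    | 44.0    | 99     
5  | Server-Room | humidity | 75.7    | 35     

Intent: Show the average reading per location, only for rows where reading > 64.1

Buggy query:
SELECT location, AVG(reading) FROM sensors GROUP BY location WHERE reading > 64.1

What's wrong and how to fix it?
Bug: WHERE cannot follow GROUP BY

Fix: Place WHERE between FROM and GROUP BY

Corrected query:
SELECT location, AVG(reading) FROM sensors WHERE reading > 64.1 GROUP BY location

Result:
location    | AVG(reading)
------------+-------------
Server-Room | 78.85       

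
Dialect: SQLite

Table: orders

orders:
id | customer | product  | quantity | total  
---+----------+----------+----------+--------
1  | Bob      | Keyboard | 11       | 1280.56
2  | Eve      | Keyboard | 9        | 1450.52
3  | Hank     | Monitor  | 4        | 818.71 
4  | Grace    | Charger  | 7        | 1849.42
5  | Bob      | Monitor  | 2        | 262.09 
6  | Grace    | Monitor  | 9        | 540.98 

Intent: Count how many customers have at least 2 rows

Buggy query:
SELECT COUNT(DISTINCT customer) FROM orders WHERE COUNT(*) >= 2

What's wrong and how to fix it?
Bug: COUNT(*) cannot appear in WHERE; the per-group count doesn't exist yet

Fix: Use a subquery that GROUPs and filters with HAVING, then count its rows

Corrected query:
SELECT COUNT(*) FROM (SELECT customer FROM orders GROUP BY customer HAVING COUNT(*) >= 2)

Result:
COUNT(*)
--------
2       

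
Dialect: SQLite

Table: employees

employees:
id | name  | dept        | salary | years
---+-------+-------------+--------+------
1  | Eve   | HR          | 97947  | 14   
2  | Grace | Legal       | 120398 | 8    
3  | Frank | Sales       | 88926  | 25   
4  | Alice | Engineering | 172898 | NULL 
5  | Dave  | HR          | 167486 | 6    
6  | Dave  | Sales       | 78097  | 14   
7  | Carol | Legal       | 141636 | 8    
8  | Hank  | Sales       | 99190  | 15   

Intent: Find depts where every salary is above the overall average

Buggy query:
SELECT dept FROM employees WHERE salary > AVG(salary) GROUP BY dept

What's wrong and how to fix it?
Bug: AVG() is an aggregate; it can't sit directly in WHERE

Fix: Compute the overall average in a scalar subquery and compare each group's MIN against it in HAVING

Corrected query:
SELECT dept FROM employees GROUP BY dept HAVING MIN(salary) > (SELECT AVG(salary) FROM employees)

Result:
dept       
-----------
Engineering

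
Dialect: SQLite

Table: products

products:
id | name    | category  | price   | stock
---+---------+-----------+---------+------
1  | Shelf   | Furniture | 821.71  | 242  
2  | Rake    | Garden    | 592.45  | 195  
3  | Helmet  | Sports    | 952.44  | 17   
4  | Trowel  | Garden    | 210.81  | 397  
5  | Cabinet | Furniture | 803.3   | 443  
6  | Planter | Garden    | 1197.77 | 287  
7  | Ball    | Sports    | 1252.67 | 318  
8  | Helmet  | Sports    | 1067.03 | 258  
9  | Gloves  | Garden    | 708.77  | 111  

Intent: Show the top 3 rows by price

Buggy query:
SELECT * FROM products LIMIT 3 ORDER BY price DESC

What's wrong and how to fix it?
Bug: LIMIT must come after ORDER BY

Fix: Swap the clauses: ORDER BY first, then LIMIT

Corrected query:
SELECT * FROM products ORDER BY price DESC LIMIT 3

Result:
id | name    | category | price   | stock
---+---------+----------+---------+------
7  | Ball    | Sports   | 1252.67 | 318  
6  | Planter | Garden   | 1197.77 | 287  
8  | Helmet  | Sports   | 1067.03 | 258  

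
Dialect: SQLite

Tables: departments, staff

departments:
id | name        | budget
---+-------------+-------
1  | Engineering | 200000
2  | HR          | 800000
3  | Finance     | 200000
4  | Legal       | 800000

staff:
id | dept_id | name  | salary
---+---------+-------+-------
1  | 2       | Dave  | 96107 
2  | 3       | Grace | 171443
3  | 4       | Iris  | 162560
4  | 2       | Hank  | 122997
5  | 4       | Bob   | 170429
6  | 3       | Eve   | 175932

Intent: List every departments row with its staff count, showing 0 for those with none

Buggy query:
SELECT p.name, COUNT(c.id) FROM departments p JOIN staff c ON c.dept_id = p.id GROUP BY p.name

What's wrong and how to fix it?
Bug: An inner join excludes parents with zero children

Fix: Switch to LEFT JOIN to retain unmatched parent rows

Corrected query:
SELECT p.name, COUNT(c.id) FROM departments p LEFT JOIN staff c ON c.dept_id = p.id GROUP BY p.name

Result:
name        | COUNT(c.id)
------------+------------
Engineering | 0          
Finance     | 2          
HR          | 2          
Legal       | 2          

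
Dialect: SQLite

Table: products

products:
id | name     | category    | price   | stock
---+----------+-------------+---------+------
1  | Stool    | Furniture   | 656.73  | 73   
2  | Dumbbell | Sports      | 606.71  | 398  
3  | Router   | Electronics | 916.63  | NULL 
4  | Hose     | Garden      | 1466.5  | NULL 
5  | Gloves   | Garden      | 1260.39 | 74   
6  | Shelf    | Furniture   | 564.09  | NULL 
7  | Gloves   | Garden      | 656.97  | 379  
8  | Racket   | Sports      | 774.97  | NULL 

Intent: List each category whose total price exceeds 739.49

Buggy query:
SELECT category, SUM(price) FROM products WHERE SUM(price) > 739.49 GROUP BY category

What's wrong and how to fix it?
Bug: SUM(price) is an aggregate, but WHERE filters rows before aggregation

Fix: Move the aggregate condition to a HAVING clause

Corrected query:
SELECT category, SUM(price) FROM products GROUP BY category HAVING SUM(price) > 739.49

Result:
category    | SUM(price)
------------+-----------
Electronics | 916.63    
Furniture   | 1220.82   
Garden      | 3383.86   
Sports      | 1381.68   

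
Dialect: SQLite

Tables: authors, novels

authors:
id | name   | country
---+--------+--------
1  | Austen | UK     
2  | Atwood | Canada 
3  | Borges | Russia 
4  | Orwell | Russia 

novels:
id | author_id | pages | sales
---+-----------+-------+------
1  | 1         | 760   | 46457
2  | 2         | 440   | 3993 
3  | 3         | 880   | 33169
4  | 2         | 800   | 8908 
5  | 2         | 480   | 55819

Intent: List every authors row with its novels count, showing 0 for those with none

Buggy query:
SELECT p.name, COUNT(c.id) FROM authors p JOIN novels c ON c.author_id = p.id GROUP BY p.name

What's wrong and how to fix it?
Bug: An inner join excludes parents with zero children

Fix: Use LEFT JOIN so parents without children still appear (COUNT(c.id) gives 0)

Corrected query:
SELECT p.name, COUNT(c.id) FROM authors p LEFT JOIN novels c ON c.author_id = p.id GROUP BY p.name

Result:
name   | COUNT(c.id)
-------+------------
Atwood | 3          
Austen | 1          
Borges | 1          
Orwell | 0          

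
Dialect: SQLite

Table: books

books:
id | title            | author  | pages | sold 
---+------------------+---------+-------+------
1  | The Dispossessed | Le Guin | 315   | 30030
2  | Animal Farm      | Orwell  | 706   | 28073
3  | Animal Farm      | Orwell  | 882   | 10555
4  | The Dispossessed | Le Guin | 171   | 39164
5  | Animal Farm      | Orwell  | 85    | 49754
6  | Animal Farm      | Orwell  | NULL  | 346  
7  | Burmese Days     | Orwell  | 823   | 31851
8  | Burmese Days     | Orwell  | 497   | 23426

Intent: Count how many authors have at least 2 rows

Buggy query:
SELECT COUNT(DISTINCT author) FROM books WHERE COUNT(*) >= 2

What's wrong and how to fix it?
Bug: WHERE filters individual rows, not groups, so a group-level COUNT is invalid there

Fix: Group first with HAVING COUNT(*) >= 2, then COUNT the resulting groups

Corrected query:
SELECT COUNT(*) FROM (SELECT author FROM books GROUP BY author HAVING COUNT(*) >= 2)

Result:
COUNT(*)
--------
2       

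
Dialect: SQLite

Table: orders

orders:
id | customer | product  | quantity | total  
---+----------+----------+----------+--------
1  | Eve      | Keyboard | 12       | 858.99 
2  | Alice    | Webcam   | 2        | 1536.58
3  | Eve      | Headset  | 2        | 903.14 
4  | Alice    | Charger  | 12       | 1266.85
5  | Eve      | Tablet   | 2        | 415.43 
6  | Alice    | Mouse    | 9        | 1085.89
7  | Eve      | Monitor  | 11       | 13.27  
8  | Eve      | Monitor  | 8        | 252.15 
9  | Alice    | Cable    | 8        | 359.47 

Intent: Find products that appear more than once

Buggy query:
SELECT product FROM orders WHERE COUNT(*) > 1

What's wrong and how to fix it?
Bug: COUNT(*) is an aggregate and cannot be used in WHERE

Fix: GROUP BY product, then filter groups with HAVING COUNT(*) > 1

Corrected query:
SELECT product FROM orders GROUP BY product HAVING COUNT(*) > 1

Result:
product
-------
Monitor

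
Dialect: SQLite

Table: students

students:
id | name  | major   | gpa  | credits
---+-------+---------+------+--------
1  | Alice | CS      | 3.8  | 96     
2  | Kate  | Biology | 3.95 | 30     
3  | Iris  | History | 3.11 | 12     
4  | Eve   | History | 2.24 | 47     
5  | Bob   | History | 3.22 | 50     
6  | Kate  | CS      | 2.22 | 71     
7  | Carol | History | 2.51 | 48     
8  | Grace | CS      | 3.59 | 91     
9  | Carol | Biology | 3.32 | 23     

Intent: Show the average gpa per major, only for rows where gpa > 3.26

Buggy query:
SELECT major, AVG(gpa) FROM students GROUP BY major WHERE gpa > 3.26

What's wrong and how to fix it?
Bug: WHERE cannot follow GROUP BY

Fix: Place WHERE between FROM and GROUP BY

Corrected query:
SELECT major, AVG(gpa) FROM students WHERE gpa > 3.26 GROUP BY major

Result:
major   | AVG(gpa)
--------+---------
Biology | 3.635   
CS      | 3.695   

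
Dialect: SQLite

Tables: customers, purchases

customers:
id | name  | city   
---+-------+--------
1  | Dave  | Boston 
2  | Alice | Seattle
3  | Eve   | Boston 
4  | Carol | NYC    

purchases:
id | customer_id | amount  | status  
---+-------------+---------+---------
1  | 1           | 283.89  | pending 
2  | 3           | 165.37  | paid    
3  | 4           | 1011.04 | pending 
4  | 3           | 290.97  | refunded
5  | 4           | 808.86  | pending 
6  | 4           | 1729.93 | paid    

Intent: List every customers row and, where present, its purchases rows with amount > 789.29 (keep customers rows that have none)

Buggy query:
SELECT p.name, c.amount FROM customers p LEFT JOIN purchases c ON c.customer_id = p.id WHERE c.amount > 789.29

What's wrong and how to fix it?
Bug: A WHERE condition on the right-hand table after LEFT JOIN drops unmatched parents

Fix: Move the right-table condition into the ON clause so unmatched parents are kept

Corrected query:
SELECT p.name, c.amount FROM customers p LEFT JOIN purchases c ON c.customer_id = p.id AND c.amount > 789.29

Result:
name  | amount 
------+--------
Dave  | NULL   
Alice | NULL   
Eve   | NULL   
Carol | 808.86 
Carol | 1011.04
Carol | 1729.93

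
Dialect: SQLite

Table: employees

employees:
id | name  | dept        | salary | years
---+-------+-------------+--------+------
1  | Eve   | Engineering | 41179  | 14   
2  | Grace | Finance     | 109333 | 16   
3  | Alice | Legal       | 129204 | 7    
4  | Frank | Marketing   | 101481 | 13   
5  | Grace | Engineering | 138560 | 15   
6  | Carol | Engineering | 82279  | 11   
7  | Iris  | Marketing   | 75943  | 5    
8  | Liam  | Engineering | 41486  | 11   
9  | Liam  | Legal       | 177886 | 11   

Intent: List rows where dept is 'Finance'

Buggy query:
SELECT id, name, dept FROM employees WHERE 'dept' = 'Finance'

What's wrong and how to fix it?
Bug: 'dept' in single quotes is a string literal, not the column; the comparison is literal-vs-literal and never true

Fix: Remove the quotes around the column name (or use double quotes for an identifier)

Corrected query:
SELECT id, name, dept FROM employees WHERE dept = 'Finance'

Result:
id | name  | dept   
---+-------+--------
2  | Grace | Finance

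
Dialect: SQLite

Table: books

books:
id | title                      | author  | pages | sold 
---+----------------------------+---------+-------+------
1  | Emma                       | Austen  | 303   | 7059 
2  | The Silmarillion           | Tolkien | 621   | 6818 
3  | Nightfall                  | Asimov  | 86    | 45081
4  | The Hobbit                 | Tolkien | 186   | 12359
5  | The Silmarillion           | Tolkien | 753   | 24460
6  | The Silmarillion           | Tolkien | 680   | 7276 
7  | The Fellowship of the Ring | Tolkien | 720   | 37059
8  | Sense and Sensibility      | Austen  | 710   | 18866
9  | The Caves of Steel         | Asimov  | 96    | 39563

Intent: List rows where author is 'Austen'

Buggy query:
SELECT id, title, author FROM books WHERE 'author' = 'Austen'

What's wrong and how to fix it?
Bug: Single quotes denote string literals in SQL; the column name is being compared as a constant string

Fix: Reference the column as author without single quotes

Corrected query:
SELECT id, title, author FROM books WHERE author = 'Austen'

Result:
id | title                 | author
---+-----------------------+-------
1  | Emma                  | Austen
8  | Sense and Sensibility | Austen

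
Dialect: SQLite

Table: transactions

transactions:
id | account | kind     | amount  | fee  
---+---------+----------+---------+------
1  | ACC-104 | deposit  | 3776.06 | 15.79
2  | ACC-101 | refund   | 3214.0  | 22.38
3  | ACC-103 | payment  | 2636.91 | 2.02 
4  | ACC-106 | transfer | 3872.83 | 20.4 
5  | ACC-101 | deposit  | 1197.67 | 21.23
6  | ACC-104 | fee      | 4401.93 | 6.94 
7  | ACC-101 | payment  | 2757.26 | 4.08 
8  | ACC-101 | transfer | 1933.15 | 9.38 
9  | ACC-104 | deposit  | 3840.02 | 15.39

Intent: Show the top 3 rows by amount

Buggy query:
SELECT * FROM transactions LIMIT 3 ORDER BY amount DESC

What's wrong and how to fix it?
Bug: LIMIT must come after ORDER BY

Fix: Sort with ORDER BY, then apply LIMIT

Corrected query:
SELECT * FROM transactions ORDER BY amount DESC LIMIT 3

Result:
id | account | kind     | amount  | fee  
---+---------+----------+---------+------
6  | ACC-104 | fee      | 4401.93 | 6.94 
4  | ACC-106 | transfer | 3872.83 | 20.4 
9  | ACC-104 | deposit  | 3840.02 | 15.39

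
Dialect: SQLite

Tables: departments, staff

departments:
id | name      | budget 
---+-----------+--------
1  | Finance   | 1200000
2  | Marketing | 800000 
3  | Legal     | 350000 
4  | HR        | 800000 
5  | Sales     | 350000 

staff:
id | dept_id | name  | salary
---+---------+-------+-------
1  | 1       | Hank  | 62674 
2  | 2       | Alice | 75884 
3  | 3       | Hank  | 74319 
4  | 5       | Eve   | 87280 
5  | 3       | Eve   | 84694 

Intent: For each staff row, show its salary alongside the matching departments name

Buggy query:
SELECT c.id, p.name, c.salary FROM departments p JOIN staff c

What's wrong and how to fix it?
Bug: Missing join condition: each staff row is matched to all departments rows instead of just its own

Fix: Add ON c.dept_id = p.id to the JOIN

Corrected query:
SELECT c.id, p.name, c.salary FROM departments p JOIN staff c ON c.dept_id = p.id

Result:
id | name      | salary
---+-----------+-------
1  | Finance   | 62674 
2  | Marketing | 75884 
3  | Legal     | 74319 
4  | Sales     | 87280 
5  | Legal     | 84694 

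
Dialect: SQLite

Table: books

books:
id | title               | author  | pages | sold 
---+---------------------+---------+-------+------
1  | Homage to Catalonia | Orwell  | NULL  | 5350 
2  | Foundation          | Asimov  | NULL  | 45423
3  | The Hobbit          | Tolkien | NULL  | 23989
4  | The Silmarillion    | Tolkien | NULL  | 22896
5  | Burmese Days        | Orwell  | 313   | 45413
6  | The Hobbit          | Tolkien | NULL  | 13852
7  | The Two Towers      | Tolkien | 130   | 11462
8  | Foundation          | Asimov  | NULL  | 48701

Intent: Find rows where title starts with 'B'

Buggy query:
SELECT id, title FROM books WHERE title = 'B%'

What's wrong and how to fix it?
Bug: Wildcards only work with LIKE; '=' treats '%' as a literal character

Fix: Use LIKE for wildcard pattern matching

Corrected query:
SELECT id, title FROM books WHERE title LIKE 'B%'

Result:
id | title       
---+-------------
5  | Burmese Days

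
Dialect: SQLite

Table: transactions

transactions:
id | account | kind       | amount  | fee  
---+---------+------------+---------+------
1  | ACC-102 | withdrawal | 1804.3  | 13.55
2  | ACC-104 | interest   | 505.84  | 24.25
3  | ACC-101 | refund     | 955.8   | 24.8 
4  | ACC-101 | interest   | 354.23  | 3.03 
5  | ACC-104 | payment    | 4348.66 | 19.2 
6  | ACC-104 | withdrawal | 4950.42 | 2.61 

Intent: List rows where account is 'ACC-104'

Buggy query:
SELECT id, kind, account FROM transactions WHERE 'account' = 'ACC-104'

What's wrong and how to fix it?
Bug: Single quotes denote string literals in SQL; the column name is being compared as a constant string

Fix: Remove the quotes around the column name (or use double quotes for an identifier)

Corrected query:
SELECT id, kind, account FROM transactions WHERE account = 'ACC-104'

Result:
id | kind       | account
---+------------+--------
2  | interest   | ACC-104
5  | payment    | ACC-104
6  | withdrawal | ACC-104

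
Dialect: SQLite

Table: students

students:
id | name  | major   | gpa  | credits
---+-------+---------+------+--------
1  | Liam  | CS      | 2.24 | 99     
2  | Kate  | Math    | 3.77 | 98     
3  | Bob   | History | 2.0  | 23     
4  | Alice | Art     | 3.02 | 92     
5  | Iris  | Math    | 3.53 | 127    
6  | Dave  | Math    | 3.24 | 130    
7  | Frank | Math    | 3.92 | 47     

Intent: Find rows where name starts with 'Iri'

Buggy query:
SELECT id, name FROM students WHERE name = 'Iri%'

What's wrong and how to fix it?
Bug: Wildcards only work with LIKE; '=' treats '%' as a literal character

Fix: Replace '=' with LIKE so 'Iri%' is treated as a pattern

Corrected query:
SELECT id, name FROM students WHERE name LIKE 'Iri%'

Result:
id | name
---+-----
5  | Iris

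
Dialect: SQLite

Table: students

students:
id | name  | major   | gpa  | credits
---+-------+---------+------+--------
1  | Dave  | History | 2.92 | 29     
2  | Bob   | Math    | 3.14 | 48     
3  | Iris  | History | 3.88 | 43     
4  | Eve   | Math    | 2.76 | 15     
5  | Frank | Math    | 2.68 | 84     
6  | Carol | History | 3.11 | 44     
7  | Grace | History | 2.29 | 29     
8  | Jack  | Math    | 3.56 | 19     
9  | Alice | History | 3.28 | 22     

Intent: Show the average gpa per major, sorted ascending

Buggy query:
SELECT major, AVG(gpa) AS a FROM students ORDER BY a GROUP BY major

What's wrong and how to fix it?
Bug: ORDER BY appears before GROUP BY; SQL clause order requires GROUP BY first

Fix: Move ORDER BY to the end, after GROUP BY

Corrected query:
SELECT major, AVG(gpa) AS a FROM students GROUP BY major ORDER BY a

Result:
major   | a    
--------+------
Math    | 3.035
History | 3.096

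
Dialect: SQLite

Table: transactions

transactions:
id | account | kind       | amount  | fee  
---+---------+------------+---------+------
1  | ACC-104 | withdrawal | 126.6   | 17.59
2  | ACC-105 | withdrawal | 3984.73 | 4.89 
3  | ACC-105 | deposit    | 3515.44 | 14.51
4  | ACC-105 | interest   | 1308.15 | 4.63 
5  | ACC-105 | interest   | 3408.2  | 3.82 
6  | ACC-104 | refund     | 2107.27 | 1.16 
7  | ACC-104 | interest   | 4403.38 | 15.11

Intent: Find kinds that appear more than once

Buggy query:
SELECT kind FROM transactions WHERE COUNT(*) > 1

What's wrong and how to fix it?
Bug: WHERE can't reference COUNT(*); aggregates are computed after WHERE

Fix: Group first, then use HAVING for the count condition

Corrected query:
SELECT kind FROM transactions GROUP BY kind HAVING COUNT(*) > 1

Result:
kind      
----------
interest  
withdrawal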